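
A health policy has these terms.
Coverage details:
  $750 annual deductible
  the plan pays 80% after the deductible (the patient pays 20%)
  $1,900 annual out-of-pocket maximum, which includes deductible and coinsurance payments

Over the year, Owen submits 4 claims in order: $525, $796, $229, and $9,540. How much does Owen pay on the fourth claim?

Bill 1, $525: fully absorbed by the deductible. Patient owes $525 (running OOP $525).
Bill 2, $796: deductible takes $225, $571 remains; 20% of $571 = $114.20. Patient owes $339.20 (running OOP $864.20).
Bill 3, $229: deductible already satisfied, so patient's share is 20% × $229 = $45.80. Patient owes $45.80 (running OOP $910).
Bill 4, $9,540: 20% coinsurance on $9,540 = $1,908. That would push OOP to $2,818, over the $1,900 cap, so patient pays $1,900 − $910 = $990.

$990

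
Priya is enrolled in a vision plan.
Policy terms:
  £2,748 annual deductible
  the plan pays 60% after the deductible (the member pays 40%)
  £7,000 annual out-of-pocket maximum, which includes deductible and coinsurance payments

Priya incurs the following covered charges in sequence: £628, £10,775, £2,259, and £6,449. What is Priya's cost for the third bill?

Bill 1, £628: entire amount goes to the deductible. Member owes £628 (running OOP £628).
Bill 2, £10,775: £2,120 to deductible, leaving £8,655; member's 40% is £3,462. Member owes £5,582 (running OOP £6,210).
Bill 3, £2,259: deductible met; 40% of £2,259 = £903.60. OOP would hit £7,113.60 > £7,000, so the cap limits the member to £7,000 − £6,210 = £790.

£790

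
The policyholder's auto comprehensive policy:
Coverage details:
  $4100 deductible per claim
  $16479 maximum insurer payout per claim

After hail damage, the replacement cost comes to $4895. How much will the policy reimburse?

$795

Subtract the deductible: $4895 − $4100 = $795.
$795 ≤ $16479, so the limit doesn't bind; insurer pays $795.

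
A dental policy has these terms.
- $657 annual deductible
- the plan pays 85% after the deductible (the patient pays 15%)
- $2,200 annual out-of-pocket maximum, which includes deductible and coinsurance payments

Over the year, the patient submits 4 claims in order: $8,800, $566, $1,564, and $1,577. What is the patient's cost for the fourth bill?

$2.05

Claim 1 ($8,800): $657 to deductible, leaving $8,143; 15% of $8,143 = $1,221.45. Patient owes $1,878.45 (running OOP $1,878.45).
Claim 2 ($566): deductible already satisfied, so patient's share is 15% × $566 = $84.90. Patient pays $84.90; OOP now $1,963.35.
Claim 3 ($1,564): deductible met; 15% of $1,564 = $234.60. Patient owes $234.60 (running OOP $2,197.95).
Claim 4 ($1,577): deductible already satisfied, so patient's share is 15% × $1,577 = $236.55. That would push OOP to $2,434.50, over the $2,200 cap, so patient pays $2,200 − $2,197.95 = $2.05.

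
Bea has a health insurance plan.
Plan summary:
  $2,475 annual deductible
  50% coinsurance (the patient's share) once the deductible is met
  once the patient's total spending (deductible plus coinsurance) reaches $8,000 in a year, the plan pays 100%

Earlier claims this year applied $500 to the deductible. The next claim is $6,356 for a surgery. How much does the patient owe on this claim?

$4,165.50

Remaining deductible: $2,475 − $500 = $1,975.
After the $1,975 deductible portion, $6,356 − $1,975 = $4,381 is subject to coinsurance.
Coinsurance: $4,381 × 50% = $2,190.50.
So the patient owes $1,975 + $2,190.50 = $4,165.50 before any cap.
Total out-of-pocket so far would be $500 + $4,165.50 = $4,665.50, below the $8,000 cap — no reduction.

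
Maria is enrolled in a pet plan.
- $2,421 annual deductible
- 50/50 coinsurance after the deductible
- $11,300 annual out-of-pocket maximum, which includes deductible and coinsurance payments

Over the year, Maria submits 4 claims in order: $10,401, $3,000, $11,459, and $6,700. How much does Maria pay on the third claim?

Claim 1 ($10,401): $2,421 to deductible, leaving $7,980; 50% of $7,980 = $3,990. Owner pays $6,411; OOP now $6,411.
Claim 2 ($3,000): deductible met; 50% of $3,000 = $1,500. Owner owes $1,500 (running OOP $7,911).
Claim 3 ($11,459): deductible already satisfied, so owner's share is 50% × $11,459 = $5,729.50. Adding that to $7,911 gives $13,640.50, past the $11,300 cap; owner pays only $11,300 − $7,911 = $3,389.

$3,389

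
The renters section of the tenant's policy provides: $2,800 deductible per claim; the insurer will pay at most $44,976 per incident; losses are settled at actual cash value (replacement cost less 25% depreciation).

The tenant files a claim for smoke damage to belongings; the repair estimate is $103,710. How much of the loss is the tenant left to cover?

$58,734

Depreciate 25%: the covered value is $103,710 × 0.75 = $77,782.50.
Less the $2,800 deductible: $77,782.50 − $2,800 = $74,982.50.
Since $74,982.50 > $44,976, the payout is capped at $44,976.
Tenant's share is the uncovered remainder: $103,710 − $44,976 = $58,734.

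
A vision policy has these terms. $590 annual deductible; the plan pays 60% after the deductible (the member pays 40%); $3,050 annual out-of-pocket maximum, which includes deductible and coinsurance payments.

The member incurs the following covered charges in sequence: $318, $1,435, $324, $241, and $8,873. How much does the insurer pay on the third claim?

$194.40

Claim 1 — $318: all of it applies to the deductible. Cost to member: $318. OOP to date $318. Insurer: $318 − $318 = $0.
Claim 2 — $1,435: $272 finishes the deductible; $1,163 goes to coinsurance; coinsurance $1,163 × 40% = $465.20. Member owes $737.20 (running OOP $1,055.20). Insurer: $1,435 − $737.20 = $697.80.
Claim 3 — $324: 40% coinsurance on $324 = $129.60. Member pays $129.60; OOP now $1,184.80. Plan pays $324 − $129.60 = $194.40.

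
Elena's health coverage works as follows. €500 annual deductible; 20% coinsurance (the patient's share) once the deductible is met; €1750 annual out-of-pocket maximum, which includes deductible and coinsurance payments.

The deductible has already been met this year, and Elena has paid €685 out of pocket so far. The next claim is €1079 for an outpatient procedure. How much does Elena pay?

€215.80

The deductible is already satisfied, so the full bill goes to coinsurance.
20% of €1079 = €215.80 falls to the patient.
Cumulative spending €685 + €215.80 = €900.80 stays under the €1750 maximum.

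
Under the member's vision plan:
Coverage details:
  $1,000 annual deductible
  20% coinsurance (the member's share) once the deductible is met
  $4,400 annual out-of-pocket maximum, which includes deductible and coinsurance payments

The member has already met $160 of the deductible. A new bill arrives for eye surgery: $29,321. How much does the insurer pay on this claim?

$25,081

Deductible still to meet: $1,000 − $160 = $840.
After the $840 deductible portion, $29,321 − $840 = $28,481 is subject to coinsurance.
20% of $28,481 = $5,696.20 falls to the member.
So the member owes $840 + $5,696.20 = $6,536.20 before any cap.
Year-to-date out-of-pocket would reach $160 + $6,536.20 = $6,696.20, above the $4,400 maximum, so the member pays only $4,400 − $160 = $4,240.
The plan picks up $29,321 − $4,240 = $25,081.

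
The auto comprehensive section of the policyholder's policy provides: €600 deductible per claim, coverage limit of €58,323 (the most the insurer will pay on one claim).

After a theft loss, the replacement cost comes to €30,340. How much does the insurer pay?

€29,740

After the deductible, €30,340 − €600 = €29,740 remains.
€29,740 is within the €58,323 limit, so the insurer pays €29,740.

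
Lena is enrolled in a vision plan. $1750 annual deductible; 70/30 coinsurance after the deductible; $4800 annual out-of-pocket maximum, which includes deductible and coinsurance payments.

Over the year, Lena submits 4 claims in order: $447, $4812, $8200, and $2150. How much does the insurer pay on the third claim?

$6202.70

#1 ($447): entire amount goes to the deductible. Member pays $447; OOP now $447. Plan pays $447 − $447 = $0.
#2 ($4812): $1303 finishes the deductible; $3509 goes to coinsurance; coinsurance $3509 × 30% = $1052.70. Member pays $2355.70; OOP now $2802.70. Insurer: $4812 − $2355.70 = $2456.30.
#3 ($8200): deductible met; 30% of $8200 = $2460. OOP would hit $5262.70 > $4800, so the cap limits the member to $4800 − $2802.70 = $1997.30. Insurer: $8200 − $1997.30 = $6202.70.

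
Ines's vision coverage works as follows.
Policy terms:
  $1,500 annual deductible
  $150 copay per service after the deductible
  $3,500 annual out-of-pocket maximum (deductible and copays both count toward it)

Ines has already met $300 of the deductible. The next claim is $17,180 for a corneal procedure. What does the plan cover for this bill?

Remaining deductible: $1,500 − $300 = $1,200.
The remaining $15,980 (= $17,180 − $1,200) moves to the copay.
Copay on this service: $150.
That puts the member's cost at $1,200 + $150 = $1,350 before any cap.
Year-to-date out-of-pocket becomes $300 + $1,350 = $1,650, still under the $3,500 maximum, so no cap applies.
Insurer pays the balance: $17,180 − $1,350 = $15,830.

$15,830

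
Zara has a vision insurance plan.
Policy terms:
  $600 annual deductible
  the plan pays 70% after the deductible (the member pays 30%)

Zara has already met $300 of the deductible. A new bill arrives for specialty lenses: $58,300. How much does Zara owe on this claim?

Deductible still to meet: $600 − $300 = $300.
The remaining $58,000 (= $58,300 − $300) moves to coinsurance.
30% of $58,000 = $17,400 falls to the member.
Member responsibility: $300 + $17,400 = $17,700.

$17,700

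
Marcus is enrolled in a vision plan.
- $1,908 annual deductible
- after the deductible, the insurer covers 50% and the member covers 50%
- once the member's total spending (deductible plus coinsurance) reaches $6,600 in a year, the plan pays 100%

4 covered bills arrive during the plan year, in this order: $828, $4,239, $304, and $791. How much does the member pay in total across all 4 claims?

$4,035

#1 ($828): entire amount goes to the deductible. Cost to member: $828. OOP to date $828.
#2 ($4,239): $1,080 finishes the deductible; $3,159 goes to coinsurance; member's 50% is $1,579.50. Member pays $2,659.50; OOP now $3,487.50.
#3 ($304): 50% coinsurance on $304 = $152. Cost to member: $152. OOP to date $3,639.50.
#4 ($791): 50% coinsurance on $791 = $395.50. Member pays $395.50; OOP now $4,035.
Total paid by the member: $828 + $2,659.50 + $152 + $395.50 = $4,035.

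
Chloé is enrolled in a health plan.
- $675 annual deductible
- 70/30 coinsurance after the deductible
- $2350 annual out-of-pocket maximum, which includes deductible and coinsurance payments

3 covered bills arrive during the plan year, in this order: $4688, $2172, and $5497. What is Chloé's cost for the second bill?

$471.10

Claim 1 — $4688: $675 to deductible, leaving $4013; 30% of $4013 = $1203.90. Patient pays $1878.90; OOP now $1878.90.
Claim 2 — $2172: deductible met; 30% of $2172 = $651.60. Adding that to $1878.90 gives $2530.50, past the $2350 cap; patient pays only $2350 − $1878.90 = $471.10.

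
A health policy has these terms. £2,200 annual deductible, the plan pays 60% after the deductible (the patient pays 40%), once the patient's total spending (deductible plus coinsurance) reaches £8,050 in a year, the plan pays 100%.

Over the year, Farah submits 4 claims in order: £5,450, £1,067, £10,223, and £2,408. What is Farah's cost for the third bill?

£4,089.20

Bill 1, £5,450: deductible takes £2,200, £3,250 remains; coinsurance £3,250 × 40% = £1,300. Cost to patient: £3,500. OOP to date £3,500.
Bill 2, £1,067: deductible met; 40% of £1,067 = £426.80. Patient owes £426.80 (running OOP £3,926.80).
Bill 3, £10,223: 40% coinsurance on £10,223 = £4,089.20. Patient owes £4,089.20 (running OOP £8,016).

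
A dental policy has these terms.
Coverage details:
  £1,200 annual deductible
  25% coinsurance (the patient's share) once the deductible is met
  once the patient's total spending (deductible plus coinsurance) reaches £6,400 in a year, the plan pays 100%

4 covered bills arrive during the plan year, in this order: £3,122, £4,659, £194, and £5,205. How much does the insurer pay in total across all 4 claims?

#1 (£3,122): deductible takes £1,200, £1,922 remains; coinsurance £1,922 × 25% = £480.50. Cost to patient: £1,680.50. OOP to date £1,680.50. Insurer: £3,122 − £1,680.50 = £1,441.50.
#2 (£4,659): deductible already satisfied, so patient's share is 25% × £4,659 = £1,164.75. Cost to patient: £1,164.75. OOP to date £2,845.25. Plan pays £4,659 − £1,164.75 = £3,494.25.
#3 (£194): deductible met; 25% of £194 = £48.50. Patient pays £48.50; OOP now £2,893.75. Plan pays £194 − £48.50 = £145.50.
#4 (£5,205): 25% coinsurance on £5,205 = £1,301.25. Cost to patient: £1,301.25. OOP to date £4,195. Plan pays £5,205 − £1,301.25 = £3,903.75.
Insurer total: £1,441.50 + £3,494.25 + £145.50 + £3,903.75 = £8,985.

£8,985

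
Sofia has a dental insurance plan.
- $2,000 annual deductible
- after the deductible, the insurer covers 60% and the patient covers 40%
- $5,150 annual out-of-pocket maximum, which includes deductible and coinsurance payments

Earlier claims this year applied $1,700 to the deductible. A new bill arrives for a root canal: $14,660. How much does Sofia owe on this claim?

$3,450

Deductible still to meet: $2,000 − $1,700 = $300.
The remaining $14,360 (= $14,660 − $300) moves to coinsurance.
Patient's 40% share of $14,360 is $5,744.
That puts the patient's cost at $300 + $5,744 = $6,044 before any cap.
Adding $6,044 to the $1,700 already spent would give $7,744, which exceeds the $5,150 cap; the patient pays just $5,150 − $1,700 = $3,450.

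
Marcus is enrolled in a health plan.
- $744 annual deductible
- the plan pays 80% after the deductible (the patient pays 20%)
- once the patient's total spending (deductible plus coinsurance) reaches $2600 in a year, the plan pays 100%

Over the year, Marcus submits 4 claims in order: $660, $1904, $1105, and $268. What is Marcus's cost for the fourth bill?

$53.60

#1 ($660): entire amount goes to the deductible. Patient owes $660 (running OOP $660).
#2 ($1904): $84 to deductible, leaving $1820; 20% of $1820 = $364. Cost to patient: $448. OOP to date $1108.
#3 ($1105): deductible met; 20% of $1105 = $221. Patient owes $221 (running OOP $1329).
#4 ($268): deductible met; 20% of $268 = $53.60. Patient owes $53.60 (running OOP $1382.60).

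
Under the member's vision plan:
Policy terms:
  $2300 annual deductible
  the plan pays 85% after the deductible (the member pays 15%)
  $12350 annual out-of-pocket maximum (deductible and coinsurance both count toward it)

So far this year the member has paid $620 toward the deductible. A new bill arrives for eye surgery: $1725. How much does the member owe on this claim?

$1686.75

Deductible still to meet: $2300 − $620 = $1680.
After the $1680 deductible portion, $1725 − $1680 = $45 is subject to coinsurance.
15% of $45 = $6.75 falls to the member.
So the member owes $1680 + $6.75 = $1686.75 before any cap.
Cumulative spending $620 + $1686.75 = $2306.75 stays under the $12350 maximum.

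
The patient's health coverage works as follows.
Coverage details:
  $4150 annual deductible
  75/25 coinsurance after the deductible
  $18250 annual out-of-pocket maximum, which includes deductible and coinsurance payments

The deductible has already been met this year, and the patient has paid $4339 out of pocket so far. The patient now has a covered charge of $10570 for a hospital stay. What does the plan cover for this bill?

$7927.50

The deductible is already satisfied, so the full bill goes to coinsurance.
Coinsurance: $10570 × 25% = $2642.50.
Cumulative spending $4339 + $2642.50 = $6981.50 stays under the $18250 maximum.
Insurer pays the balance: $10570 − $2642.50 = $7927.50.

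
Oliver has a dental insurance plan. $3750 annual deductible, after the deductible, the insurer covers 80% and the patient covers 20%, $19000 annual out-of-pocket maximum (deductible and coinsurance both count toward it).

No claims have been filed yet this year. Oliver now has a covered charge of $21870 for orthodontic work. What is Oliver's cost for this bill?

The full $3750 deductible is still open; $3750 of this bill applies to it.
The remaining $18120 (= $21870 − $3750) moves to coinsurance.
Patient's 20% share of $18120 is $3624.
Patient responsibility before any cap: $3750 + $3624 = $7374.
Year-to-date out-of-pocket becomes $0 + $7374 = $7374, still under the $19000 maximum, so no cap applies.

$7374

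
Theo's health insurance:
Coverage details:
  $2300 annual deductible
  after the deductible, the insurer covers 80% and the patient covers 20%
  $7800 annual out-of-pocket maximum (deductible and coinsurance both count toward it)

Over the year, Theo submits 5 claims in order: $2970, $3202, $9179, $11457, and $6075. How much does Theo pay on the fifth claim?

$598.40

#1 ($2970): $2300 finishes the deductible; $670 goes to coinsurance; patient's 20% is $134. Patient owes $2434 (running OOP $2434).
#2 ($3202): 20% coinsurance on $3202 = $640.40. Patient owes $640.40 (running OOP $3074.40).
#3 ($9179): deductible met; 20% of $9179 = $1835.80. Patient owes $1835.80 (running OOP $4910.20).
#4 ($11457): deductible met; 20% of $11457 = $2291.40. Patient owes $2291.40 (running OOP $7201.60).
#5 ($6075): deductible met; 20% of $6075 = $1215. That would push OOP to $8416.60, over the $7800 cap, so patient pays $7800 − $7201.60 = $598.40.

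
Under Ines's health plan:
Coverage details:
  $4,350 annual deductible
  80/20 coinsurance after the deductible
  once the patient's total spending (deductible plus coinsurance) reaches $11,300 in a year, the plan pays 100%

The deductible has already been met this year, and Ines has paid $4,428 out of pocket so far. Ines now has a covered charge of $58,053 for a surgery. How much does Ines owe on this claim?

The deductible is already satisfied, so the full bill goes to coinsurance.
Patient's 20% share of $58,053 is $11,610.60.
Year-to-date out-of-pocket would reach $4,428 + $11,610.60 = $16,038.60, above the $11,300 maximum, so the patient pays only $11,300 − $4,428 = $6,872.

$6,872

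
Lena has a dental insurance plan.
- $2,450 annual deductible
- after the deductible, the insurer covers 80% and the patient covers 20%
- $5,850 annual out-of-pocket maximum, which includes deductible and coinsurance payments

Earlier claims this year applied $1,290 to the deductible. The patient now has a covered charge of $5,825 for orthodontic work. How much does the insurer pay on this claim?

Deductible still to meet: $2,450 − $1,290 = $1,160.
The remaining $4,665 (= $5,825 − $1,160) moves to coinsurance.
Patient's 20% share of $4,665 is $933.
Patient responsibility before any cap: $1,160 + $933 = $2,093.
Total out-of-pocket so far would be $1,290 + $2,093 = $3,383, below the $5,850 cap — no reduction.
Insurer pays the balance: $5,825 − $2,093 = $3,732.

$3,732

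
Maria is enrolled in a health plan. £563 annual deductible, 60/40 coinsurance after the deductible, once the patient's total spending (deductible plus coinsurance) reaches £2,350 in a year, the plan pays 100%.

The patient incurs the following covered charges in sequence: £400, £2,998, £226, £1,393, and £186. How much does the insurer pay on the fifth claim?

Claim 1 — £400: all of it applies to the deductible. Cost to patient: £400. OOP to date £400. Plan pays £400 − £400 = £0.
Claim 2 — £2,998: £163 to deductible, leaving £2,835; coinsurance £2,835 × 40% = £1,134. Patient pays £1,297; OOP now £1,697. Plan pays £2,998 − £1,297 = £1,701.
Claim 3 — £226: deductible already satisfied, so patient's share is 40% × £226 = £90.40. Cost to patient: £90.40. OOP to date £1,787.40. Plan pays £226 − £90.40 = £135.60.
Claim 4 — £1,393: deductible already satisfied, so patient's share is 40% × £1,393 = £557.20. Patient pays £557.20; OOP now £2,344.60. Plan pays £1,393 − £557.20 = £835.80.
Claim 5 — £186: deductible met; 40% of £186 = £74.40. OOP would hit £2,419 > £2,350, so the cap limits the patient to £2,350 − £2,344.60 = £5.40. Insurer: £186 − £5.40 = £180.60.

£180.60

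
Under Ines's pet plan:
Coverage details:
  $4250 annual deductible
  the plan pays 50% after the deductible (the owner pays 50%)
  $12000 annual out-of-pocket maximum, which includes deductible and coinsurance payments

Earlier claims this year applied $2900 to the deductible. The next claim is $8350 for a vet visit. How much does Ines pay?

$4850

$2900 of the $4250 deductible is already met, leaving $1350.
After the $1350 deductible portion, $8350 − $1350 = $7000 is subject to coinsurance.
Coinsurance: $7000 × 50% = $3500.
That puts the owner's cost at $1350 + $3500 = $4850 before any cap.
Year-to-date out-of-pocket becomes $2900 + $4850 = $7750, still under the $12000 maximum, so no cap applies.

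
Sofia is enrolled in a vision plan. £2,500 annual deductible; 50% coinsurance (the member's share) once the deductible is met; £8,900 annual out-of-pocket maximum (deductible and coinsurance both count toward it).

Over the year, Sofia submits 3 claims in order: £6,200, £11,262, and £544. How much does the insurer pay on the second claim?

Claim 1 — £6,200: £2,500 to deductible, leaving £3,700; coinsurance £3,700 × 50% = £1,850. Cost to member: £4,350. OOP to date £4,350. Plan pays £6,200 − £4,350 = £1,850.
Claim 2 — £11,262: deductible already satisfied, so member's share is 50% × £11,262 = £5,631. That would push OOP to £9,981, over the £8,900 cap, so member pays £8,900 − £4,350 = £4,550. Plan pays £11,262 − £4,550 = £6,712.

£6,712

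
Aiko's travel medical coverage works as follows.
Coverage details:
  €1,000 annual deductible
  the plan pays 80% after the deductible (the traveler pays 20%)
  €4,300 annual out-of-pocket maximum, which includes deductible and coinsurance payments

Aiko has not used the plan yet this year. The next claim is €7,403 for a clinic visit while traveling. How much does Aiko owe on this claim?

Nothing has been paid toward the €1,000 deductible, so the first €1,000 of this charge is applied there.
The remaining €6,403 (= €7,403 − €1,000) moves to coinsurance.
Traveler's 20% share of €6,403 is €1,280.60.
That puts the traveler's cost at €1,000 + €1,280.60 = €2,280.60 before any cap.
Year-to-date out-of-pocket becomes €0 + €2,280.60 = €2,280.60, still under the €4,300 maximum, so no cap applies.

€2,280.60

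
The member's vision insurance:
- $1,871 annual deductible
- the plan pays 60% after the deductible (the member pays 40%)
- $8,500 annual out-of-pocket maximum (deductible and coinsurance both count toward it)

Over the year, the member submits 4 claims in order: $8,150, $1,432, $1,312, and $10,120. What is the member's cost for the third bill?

$524.80

Bill 1, $8,150: $1,871 to deductible, leaving $6,279; 40% of $6,279 = $2,511.60. Cost to member: $4,382.60. OOP to date $4,382.60.
Bill 2, $1,432: deductible already satisfied, so member's share is 40% × $1,432 = $572.80. Member owes $572.80 (running OOP $4,955.40).
Bill 3, $1,312: deductible met; 40% of $1,312 = $524.80. Member owes $524.80 (running OOP $5,480.20).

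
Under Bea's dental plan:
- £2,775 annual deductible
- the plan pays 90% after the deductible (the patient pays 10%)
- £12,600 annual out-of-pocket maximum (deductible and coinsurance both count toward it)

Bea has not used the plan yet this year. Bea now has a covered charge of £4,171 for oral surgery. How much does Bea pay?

Nothing has been paid toward the £2,775 deductible, so the first £2,775 of this charge is applied there.
The remaining £1,396 (= £4,171 − £2,775) moves to coinsurance.
10% of £1,396 = £139.60 falls to the patient.
So the patient owes £2,775 + £139.60 = £2,914.60 before any cap.
Total out-of-pocket so far would be £0 + £2,914.60 = £2,914.60, below the £12,600 cap — no reduction.

£2,914.60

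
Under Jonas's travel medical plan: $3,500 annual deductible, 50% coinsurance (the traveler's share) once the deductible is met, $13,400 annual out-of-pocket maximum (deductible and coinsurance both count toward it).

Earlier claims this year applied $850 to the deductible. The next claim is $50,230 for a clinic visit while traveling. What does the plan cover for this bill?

$37,680

Deductible still to meet: $3,500 − $850 = $2,650.
That leaves $50,230 − $2,650 = $47,580 for coinsurance.
Coinsurance: $47,580 × 50% = $23,790.
Traveler responsibility before any cap: $2,650 + $23,790 = $26,440.
Year-to-date out-of-pocket would reach $850 + $26,440 = $27,290, above the $13,400 maximum, so the traveler pays only $13,400 − $850 = $12,550.
The insurer covers the remainder: $50,230 − $12,550 = $37,680.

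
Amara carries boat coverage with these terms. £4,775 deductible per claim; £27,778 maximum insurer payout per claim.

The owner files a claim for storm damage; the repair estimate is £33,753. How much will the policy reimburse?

Less the £4,775 deductible: £33,753 − £4,775 = £28,978.
Since £28,978 > £27,778, the payout is capped at £27,778.

£27,778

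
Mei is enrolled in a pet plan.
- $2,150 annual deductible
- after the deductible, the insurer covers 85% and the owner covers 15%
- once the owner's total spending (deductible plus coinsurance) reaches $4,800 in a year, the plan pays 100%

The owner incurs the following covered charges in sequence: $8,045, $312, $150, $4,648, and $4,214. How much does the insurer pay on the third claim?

Claim 1 ($8,045): $2,150 finishes the deductible; $5,895 goes to coinsurance; coinsurance $5,895 × 15% = $884.25. Owner owes $3,034.25 (running OOP $3,034.25). Insurer: $8,045 − $3,034.25 = $5,010.75.
Claim 2 ($312): 15% coinsurance on $312 = $46.80. Owner owes $46.80 (running OOP $3,081.05). Insurer: $312 − $46.80 = $265.20.
Claim 3 ($150): 15% coinsurance on $150 = $22.50. Owner pays $22.50; OOP now $3,103.55. Insurer: $150 − $22.50 = $127.50.

$127.50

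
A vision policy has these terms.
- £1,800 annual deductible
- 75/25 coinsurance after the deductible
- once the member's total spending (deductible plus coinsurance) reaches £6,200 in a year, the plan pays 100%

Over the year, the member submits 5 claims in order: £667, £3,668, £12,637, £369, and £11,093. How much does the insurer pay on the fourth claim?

£276.75

Claim 1 — £667: fully absorbed by the deductible. Member owes £667 (running OOP £667). Insurer: £667 − £667 = £0.
Claim 2 — £3,668: deductible takes £1,133, £2,535 remains; member's 25% is £633.75. Member owes £1,766.75 (running OOP £2,433.75). Plan pays £3,668 − £1,766.75 = £1,901.25.
Claim 3 — £12,637: deductible already satisfied, so member's share is 25% × £12,637 = £3,159.25. Cost to member: £3,159.25. OOP to date £5,593. Insurer: £12,637 − £3,159.25 = £9,477.75.
Claim 4 — £369: 25% coinsurance on £369 = £92.25. Cost to member: £92.25. OOP to date £5,685.25. Insurer: £369 − £92.25 = £276.75.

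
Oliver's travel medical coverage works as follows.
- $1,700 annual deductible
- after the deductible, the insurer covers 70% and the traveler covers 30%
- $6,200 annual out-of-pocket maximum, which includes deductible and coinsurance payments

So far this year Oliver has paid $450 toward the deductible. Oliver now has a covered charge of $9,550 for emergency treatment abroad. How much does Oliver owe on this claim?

Deductible still to meet: $1,700 − $450 = $1,250.
After the $1,250 deductible portion, $9,550 − $1,250 = $8,300 is subject to coinsurance.
Coinsurance: $8,300 × 30% = $2,490.
Traveler responsibility before any cap: $1,250 + $2,490 = $3,740.
Total out-of-pocket so far would be $450 + $3,740 = $4,190, below the $6,200 cap — no reduction.

$3,740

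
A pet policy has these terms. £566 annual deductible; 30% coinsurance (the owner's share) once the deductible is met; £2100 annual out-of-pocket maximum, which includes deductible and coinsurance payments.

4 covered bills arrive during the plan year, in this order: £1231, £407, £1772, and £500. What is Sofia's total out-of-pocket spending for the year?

£1569.20

Claim 1 (£1231): £566 finishes the deductible; £665 goes to coinsurance; owner's 30% is £199.50. Cost to owner: £765.50. OOP to date £765.50.
Claim 2 (£407): deductible already satisfied, so owner's share is 30% × £407 = £122.10. Owner pays £122.10; OOP now £887.60.
Claim 3 (£1772): deductible met; 30% of £1772 = £531.60. Owner pays £531.60; OOP now £1419.20.
Claim 4 (£500): deductible already satisfied, so owner's share is 30% × £500 = £150. Owner pays £150; OOP now £1569.20.
Summing the owner's payments: £765.50 + £122.10 + £531.60 + £150 = £1569.20.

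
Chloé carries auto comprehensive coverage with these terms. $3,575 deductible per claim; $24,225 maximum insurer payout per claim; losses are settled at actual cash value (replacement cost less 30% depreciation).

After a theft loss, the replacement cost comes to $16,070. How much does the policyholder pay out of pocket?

At 30% depreciation, ACV = $16,070 − $4,821 = $11,249.
After the deductible, $11,249 − $3,575 = $7,674 remains.
$7,674 ≤ $24,225, so the limit doesn't bind; insurer pays $7,674.
Out of pocket: $16,070 − $7,674 = $8,396.

$8,396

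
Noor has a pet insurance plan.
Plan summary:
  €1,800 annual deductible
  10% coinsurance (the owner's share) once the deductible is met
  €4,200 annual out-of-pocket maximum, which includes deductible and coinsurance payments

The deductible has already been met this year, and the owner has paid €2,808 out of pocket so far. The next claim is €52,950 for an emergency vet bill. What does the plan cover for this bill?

With the deductible met, the entire €52,950 is subject to coinsurance.
10% of €52,950 = €5,295 falls to the owner.
Adding €5,295 to the €2,808 already spent would give €8,103, which exceeds the €4,200 cap; the owner pays just €4,200 − €2,808 = €1,392.
The plan picks up €52,950 − €1,392 = €51,558.

€51,558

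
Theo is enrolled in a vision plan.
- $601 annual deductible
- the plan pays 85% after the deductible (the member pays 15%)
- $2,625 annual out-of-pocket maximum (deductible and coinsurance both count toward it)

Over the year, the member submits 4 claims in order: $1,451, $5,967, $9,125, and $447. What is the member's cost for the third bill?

$1,001.45

Claim 1 — $1,451: $601 finishes the deductible; $850 goes to coinsurance; 15% of $850 = $127.50. Member owes $728.50 (running OOP $728.50).
Claim 2 — $5,967: deductible met; 15% of $5,967 = $895.05. Member owes $895.05 (running OOP $1,623.55).
Claim 3 — $9,125: deductible met; 15% of $9,125 = $1,368.75. Adding that to $1,623.55 gives $2,992.30, past the $2,625 cap; member pays only $2,625 − $1,623.55 = $1,001.45.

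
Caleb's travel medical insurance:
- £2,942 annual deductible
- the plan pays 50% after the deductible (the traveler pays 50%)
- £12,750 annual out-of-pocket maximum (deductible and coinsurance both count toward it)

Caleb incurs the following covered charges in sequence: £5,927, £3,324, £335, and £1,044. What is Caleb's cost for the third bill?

Claim 1 (£5,927): £2,942 to deductible, leaving £2,985; 50% of £2,985 = £1,492.50. Cost to traveler: £4,434.50. OOP to date £4,434.50.
Claim 2 (£3,324): 50% coinsurance on £3,324 = £1,662. Traveler owes £1,662 (running OOP £6,096.50).
Claim 3 (£335): deductible met; 50% of £335 = £167.50. Traveler pays £167.50; OOP now £6,264.

£167.50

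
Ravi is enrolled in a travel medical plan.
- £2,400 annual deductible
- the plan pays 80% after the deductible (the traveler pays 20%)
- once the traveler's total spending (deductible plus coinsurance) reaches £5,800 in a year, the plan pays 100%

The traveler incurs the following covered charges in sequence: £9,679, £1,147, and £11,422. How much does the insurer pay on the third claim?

£9,707.20

#1 (£9,679): deductible takes £2,400, £7,279 remains; traveler's 20% is £1,455.80. Traveler owes £3,855.80 (running OOP £3,855.80). Plan pays £9,679 − £3,855.80 = £5,823.20.
#2 (£1,147): deductible met; 20% of £1,147 = £229.40. Traveler owes £229.40 (running OOP £4,085.20). Plan pays £1,147 − £229.40 = £917.60.
#3 (£11,422): deductible met; 20% of £11,422 = £2,284.40. OOP would hit £6,369.60 > £5,800, so the cap limits the traveler to £5,800 − £4,085.20 = £1,714.80. Insurer: £11,422 − £1,714.80 = £9,707.20.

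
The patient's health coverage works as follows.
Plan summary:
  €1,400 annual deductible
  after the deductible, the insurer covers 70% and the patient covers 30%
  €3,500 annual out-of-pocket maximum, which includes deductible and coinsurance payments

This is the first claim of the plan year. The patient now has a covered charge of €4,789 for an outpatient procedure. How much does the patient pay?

€2,416.70

The full €1,400 deductible is still open; €1,400 of this bill applies to it.
That leaves €4,789 − €1,400 = €3,389 for coinsurance.
30% of €3,389 = €1,016.70 falls to the patient.
That puts the patient's cost at €1,400 + €1,016.70 = €2,416.70 before any cap.
Cumulative spending €0 + €2,416.70 = €2,416.70 stays under the €3,500 maximum.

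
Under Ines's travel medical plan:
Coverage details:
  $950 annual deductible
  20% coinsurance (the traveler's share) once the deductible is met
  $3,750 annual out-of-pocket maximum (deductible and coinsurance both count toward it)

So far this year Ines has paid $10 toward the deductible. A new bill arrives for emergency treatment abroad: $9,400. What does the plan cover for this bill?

$6,768

$10 of the $950 deductible is already met, leaving $940.
The remaining $8,460 (= $9,400 − $940) moves to coinsurance.
Coinsurance: $8,460 × 20% = $1,692.
That puts the traveler's cost at $940 + $1,692 = $2,632 before any cap.
Year-to-date out-of-pocket becomes $10 + $2,632 = $2,642, still under the $3,750 maximum, so no cap applies.
The plan picks up $9,400 − $2,632 = $6,768.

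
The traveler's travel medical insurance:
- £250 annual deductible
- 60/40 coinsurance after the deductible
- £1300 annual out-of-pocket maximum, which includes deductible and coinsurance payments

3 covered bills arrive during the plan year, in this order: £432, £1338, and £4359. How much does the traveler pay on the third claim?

£442

Claim 1 — £432: deductible takes £250, £182 remains; coinsurance £182 × 40% = £72.80. Cost to traveler: £322.80. OOP to date £322.80.
Claim 2 — £1338: 40% coinsurance on £1338 = £535.20. Traveler owes £535.20 (running OOP £858).
Claim 3 — £4359: deductible met; 40% of £4359 = £1743.60. Adding that to £858 gives £2601.60, past the £1300 cap; traveler pays only £1300 − £858 = £442.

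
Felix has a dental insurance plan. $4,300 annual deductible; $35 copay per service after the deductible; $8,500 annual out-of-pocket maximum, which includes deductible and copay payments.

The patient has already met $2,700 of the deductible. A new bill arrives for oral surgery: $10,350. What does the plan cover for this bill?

$8,715

$2,700 of the $4,300 deductible is already met, leaving $1,600.
The remaining $8,750 (= $10,350 − $1,600) moves to the copay.
Copay on this service: $35.
Patient responsibility before any cap: $1,600 + $35 = $1,635.
Year-to-date out-of-pocket becomes $2,700 + $1,635 = $4,335, still under the $8,500 maximum, so no cap applies.
Insurer pays the balance: $10,350 − $1,635 = $8,715.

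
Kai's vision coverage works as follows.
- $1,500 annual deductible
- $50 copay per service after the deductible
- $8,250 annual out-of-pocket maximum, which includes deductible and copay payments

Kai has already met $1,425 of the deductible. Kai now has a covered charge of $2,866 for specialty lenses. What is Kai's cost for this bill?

$1,425 of the $1,500 deductible is already met, leaving $75.
The remaining $2,791 (= $2,866 − $75) moves to the copay.
Copay on this service: $50.
That puts the member's cost at $75 + $50 = $125 before any cap.
Year-to-date out-of-pocket becomes $1,425 + $125 = $1,550, still under the $8,250 maximum, so no cap applies.

$125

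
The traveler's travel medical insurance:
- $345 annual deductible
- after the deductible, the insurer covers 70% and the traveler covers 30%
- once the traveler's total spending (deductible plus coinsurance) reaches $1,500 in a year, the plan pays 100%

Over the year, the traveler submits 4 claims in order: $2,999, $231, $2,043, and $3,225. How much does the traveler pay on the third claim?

$289.50

Claim 1 — $2,999: deductible takes $345, $2,654 remains; 30% of $2,654 = $796.20. Traveler owes $1,141.20 (running OOP $1,141.20).
Claim 2 — $231: deductible already satisfied, so traveler's share is 30% × $231 = $69.30. Cost to traveler: $69.30. OOP to date $1,210.50.
Claim 3 — $2,043: deductible already satisfied, so traveler's share is 30% × $2,043 = $612.90. Adding that to $1,210.50 gives $1,823.40, past the $1,500 cap; traveler pays only $1,500 − $1,210.50 = $289.50.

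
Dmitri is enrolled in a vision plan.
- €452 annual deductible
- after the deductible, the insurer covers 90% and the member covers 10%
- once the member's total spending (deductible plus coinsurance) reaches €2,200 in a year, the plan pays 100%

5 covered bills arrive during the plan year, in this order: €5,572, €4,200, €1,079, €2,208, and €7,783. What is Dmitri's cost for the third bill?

€107.90

Claim 1 — €5,572: deductible takes €452, €5,120 remains; member's 10% is €512. Member pays €964; OOP now €964.
Claim 2 — €4,200: deductible met; 10% of €4,200 = €420. Member pays €420; OOP now €1,384.
Claim 3 — €1,079: deductible met; 10% of €1,079 = €107.90. Member pays €107.90; OOP now €1,491.90.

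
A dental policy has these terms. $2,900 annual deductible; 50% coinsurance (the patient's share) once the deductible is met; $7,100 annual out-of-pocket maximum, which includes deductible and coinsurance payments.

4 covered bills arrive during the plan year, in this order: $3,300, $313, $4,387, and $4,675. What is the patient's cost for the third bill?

$2,193.50

Claim 1 ($3,300): $2,900 to deductible, leaving $400; coinsurance $400 × 50% = $200. Cost to patient: $3,100. OOP to date $3,100.
Claim 2 ($313): deductible met; 50% of $313 = $156.50. Patient pays $156.50; OOP now $3,256.50.
Claim 3 ($4,387): 50% coinsurance on $4,387 = $2,193.50. Cost to patient: $2,193.50. OOP to date $5,450.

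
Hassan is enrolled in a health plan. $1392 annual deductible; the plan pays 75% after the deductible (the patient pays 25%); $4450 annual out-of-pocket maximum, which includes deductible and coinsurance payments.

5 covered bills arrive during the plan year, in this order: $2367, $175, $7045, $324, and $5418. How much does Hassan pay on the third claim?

Claim 1 — $2367: deductible takes $1392, $975 remains; 25% of $975 = $243.75. Patient pays $1635.75; OOP now $1635.75.
Claim 2 — $175: deductible met; 25% of $175 = $43.75. Patient pays $43.75; OOP now $1679.50.
Claim 3 — $7045: deductible already satisfied, so patient's share is 25% × $7045 = $1761.25. Patient owes $1761.25 (running OOP $3440.75).

$1761.25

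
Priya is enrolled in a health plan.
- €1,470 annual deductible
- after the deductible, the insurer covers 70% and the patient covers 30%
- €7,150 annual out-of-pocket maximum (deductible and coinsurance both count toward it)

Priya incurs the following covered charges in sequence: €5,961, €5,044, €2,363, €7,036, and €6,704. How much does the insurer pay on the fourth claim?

Bill 1, €5,961: deductible takes €1,470, €4,491 remains; 30% of €4,491 = €1,347.30. Patient pays €2,817.30; OOP now €2,817.30. Plan pays €5,961 − €2,817.30 = €3,143.70.
Bill 2, €5,044: 30% coinsurance on €5,044 = €1,513.20. Patient pays €1,513.20; OOP now €4,330.50. Insurer: €5,044 − €1,513.20 = €3,530.80.
Bill 3, €2,363: 30% coinsurance on €2,363 = €708.90. Patient pays €708.90; OOP now €5,039.40. Insurer: €2,363 − €708.90 = €1,654.10.
Bill 4, €7,036: 30% coinsurance on €7,036 = €2,110.80. OOP would hit €7,150.20 > €7,150, so the cap limits the patient to €7,150 − €5,039.40 = €2,110.60. Plan pays €7,036 − €2,110.60 = €4,925.40.

€4,925.40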